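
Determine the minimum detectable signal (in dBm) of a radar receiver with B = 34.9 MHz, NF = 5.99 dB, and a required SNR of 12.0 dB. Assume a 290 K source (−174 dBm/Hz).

Sensitivity = −174 + 10 log₁₀(B) + NF + SNR_min
= −174 + 75.43 + 5.99 + 12.0
= −80.58 dBm → −80.6 dBm

−80.6 dBm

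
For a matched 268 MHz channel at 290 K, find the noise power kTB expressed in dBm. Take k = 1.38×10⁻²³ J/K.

P_n = kTB = 1.38×10⁻²³ × 290 × 2.68×10⁸ = 1.07×10⁻¹² W
In dBm: 10 log₁₀(1.07×10⁻¹² / 10⁻³) = −89.7 dBm

−89.7 dBm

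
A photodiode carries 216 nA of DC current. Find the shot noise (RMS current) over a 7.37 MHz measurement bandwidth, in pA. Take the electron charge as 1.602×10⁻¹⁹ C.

714 pA

I_n = √(2qI·B)
2qI·B = 2 × 1.602×10⁻¹⁹ × 2.16×10⁻⁷ × 7.37×10⁶ = 5.10×10⁻¹⁹ A²
I_n = √(5.10×10⁻¹⁹) = 7.14×10⁻¹⁰ A = 714 pA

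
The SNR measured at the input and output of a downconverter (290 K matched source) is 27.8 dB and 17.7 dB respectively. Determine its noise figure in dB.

NF (dB) = SNR_in(dB) − SNR_out(dB) when the source is at T₀
NF = 27.8 − 17.7 = 10.1 dB

10.1 dB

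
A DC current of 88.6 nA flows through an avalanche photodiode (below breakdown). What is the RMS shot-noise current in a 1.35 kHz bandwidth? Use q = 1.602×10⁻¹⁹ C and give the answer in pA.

I_n = √(2qI·B)
2qI·B = 2 × 1.602×10⁻¹⁹ × 8.86×10⁻⁸ × 1.35×10³ = 3.83×10⁻²³ A²
I_n = √(3.83×10⁻²³) = 6.19×10⁻¹² A = 6.19 pA

6.19 pA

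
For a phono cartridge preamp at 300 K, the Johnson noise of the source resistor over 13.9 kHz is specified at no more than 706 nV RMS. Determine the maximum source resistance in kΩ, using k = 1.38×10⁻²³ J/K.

2.17 kΩ

Johnson–Nyquist: V_n = √(4kTRB) ⇒ R = V_n² / (4kTB)
4kTB = 4 × 1.38×10⁻²³ × 300 × 1.39×10⁴ = 2.30×10⁻¹⁶
R = (7.06×10⁻⁷)² / 2.30×10⁻¹⁶ = 2.17×10³ Ω = 2.17 kΩ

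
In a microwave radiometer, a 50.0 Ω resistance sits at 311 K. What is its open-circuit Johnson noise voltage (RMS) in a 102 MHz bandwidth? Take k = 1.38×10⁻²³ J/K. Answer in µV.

9.36 µV

V_n = √(4kTRB)
4kTRB = 4 × 1.38×10⁻²³ × 311 × 5.00×10¹ × 1.02×10⁸ = 8.76×10⁻¹¹ V²
V_n = √(8.76×10⁻¹¹) = 9.36×10⁻⁶ V = 9.36 µV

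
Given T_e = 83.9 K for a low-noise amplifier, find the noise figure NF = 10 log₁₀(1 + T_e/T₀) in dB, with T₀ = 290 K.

F = 1 + T_e/T₀ = 1 + 83.9/290 = 1.28931
NF = 10 log₁₀(1.28931) = 1.10 dB

1.10 dB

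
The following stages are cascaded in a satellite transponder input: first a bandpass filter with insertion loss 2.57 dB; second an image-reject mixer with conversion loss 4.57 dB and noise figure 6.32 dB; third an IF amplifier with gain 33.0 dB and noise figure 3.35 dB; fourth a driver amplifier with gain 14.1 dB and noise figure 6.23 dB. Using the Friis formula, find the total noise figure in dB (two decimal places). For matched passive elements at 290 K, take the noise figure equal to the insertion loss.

11.39 dB

Convert to linear (a loss of L dB is a gain of −L dB): F_i = 10^(NF_i/10), G_i = 10^(G_i,dB/10)
  Stage 1: F_1 = 10^(2.57/10) = 1.807, G_1 = 10^(−2.57/10) = 0.5534
  Stage 2: F_2 = 10^(6.32/10) = 4.285, G_2 = 10^(−4.57/10) = 0.3491
  Stage 3: F_3 = 10^(3.35/10) = 2.163, G_3 = 10^(33.0/10) = 1995
  Stage 4: F_4 = 10^(6.23/10) = 4.198, G_4 = 10^(14.1/10) = 25.70
Friis cascade:
  F = 1.807 + (4.285 − 1)/0.5534 + (2.163 − 1)/0.1932 + (4.198 − 1)/385.5 = 13.77
NF = 10 log₁₀(13.77) = 11.39 dB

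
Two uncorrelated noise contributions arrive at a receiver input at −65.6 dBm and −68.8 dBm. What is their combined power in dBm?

Convert to linear, add, convert back:
P₁ = 2.75×10⁻¹⁰ W, P₂ = 1.32×10⁻¹⁰ W
P_tot = 4.07×10⁻¹⁰ W → 10 log₁₀(P_tot / 10⁻³) = −63.9 dBm

−63.9 dBm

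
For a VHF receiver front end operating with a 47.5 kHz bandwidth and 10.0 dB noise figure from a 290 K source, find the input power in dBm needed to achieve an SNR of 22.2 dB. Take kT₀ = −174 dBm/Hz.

Sensitivity = −174 + 10 log₁₀(B) + NF + SNR_min
= −174 + 46.77 + 10.0 + 22.2
= −95.03 dBm → −95.0 dBm

−95.0 dBm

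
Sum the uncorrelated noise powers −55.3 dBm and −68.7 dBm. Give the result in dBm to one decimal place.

−55.1 dBm

Convert to linear, add, convert back:
P₁ = 2.95×10⁻⁹ W, P₂ = 1.35×10⁻¹⁰ W
P_tot = 3.09×10⁻⁹ W → 10 log₁₀(P_tot / 10⁻³) = −55.1 dBm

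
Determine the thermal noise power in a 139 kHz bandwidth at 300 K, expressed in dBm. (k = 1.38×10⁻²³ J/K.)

−122.4 dBm

P_n = kTB = 1.38×10⁻²³ × 300 × 1.39×10⁵ = 5.75×10⁻¹⁶ W
In dBm: 10 log₁₀(5.75×10⁻¹⁶ / 10⁻³) = −122.4 dBm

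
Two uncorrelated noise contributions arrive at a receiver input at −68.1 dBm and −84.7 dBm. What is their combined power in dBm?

Convert to linear, add, convert back:
P₁ = 1.55×10⁻¹⁰ W, P₂ = 3.39×10⁻¹² W
P_tot = 1.58×10⁻¹⁰ W → 10 log₁₀(P_tot / 10⁻³) = −68.0 dBm

−68.0 dBm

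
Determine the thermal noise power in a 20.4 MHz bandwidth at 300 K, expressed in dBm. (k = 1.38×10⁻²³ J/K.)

−100.7 dBm

P_n = kTB = 1.38×10⁻²³ × 300 × 2.04×10⁷ = 8.45×10⁻¹⁴ W
In dBm: 10 log₁₀(8.45×10⁻¹⁴ / 10⁻³) = −100.7 dBm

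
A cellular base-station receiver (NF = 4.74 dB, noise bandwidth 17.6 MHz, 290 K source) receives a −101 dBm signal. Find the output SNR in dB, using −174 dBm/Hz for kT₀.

−4.2 dB

Noise floor: N = −174 + 10 log₁₀(B) + NF
10 log₁₀(1.76×10⁷) = 72.46 dB
N = −174 + 72.46 + 4.74 = −96.80 dBm
SNR = P_sig − N = −101 − (−96.80) = −4.20 dB → −4.2 dB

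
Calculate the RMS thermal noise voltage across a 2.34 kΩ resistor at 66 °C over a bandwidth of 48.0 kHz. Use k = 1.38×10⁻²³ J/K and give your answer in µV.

T = 66 °C + 273.15 = 339.15 K
V_n = √(4kTRB)
4kTRB = 4 × 1.38×10⁻²³ × 339.15 × 2.34×10³ × 4.80×10⁴ = 2.10×10⁻¹² V²
V_n = √(2.10×10⁻¹²) = 1.45×10⁻⁶ V = 1.45 µV

1.45 µV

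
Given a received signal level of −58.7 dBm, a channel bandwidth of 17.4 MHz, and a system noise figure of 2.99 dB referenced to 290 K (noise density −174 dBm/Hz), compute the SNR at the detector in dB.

39.9 dB

Noise floor: N = −174 + 10 log₁₀(B) + NF
10 log₁₀(1.74×10⁷) = 72.41 dB
N = −174 + 72.41 + 2.99 = −98.60 dBm
SNR = P_sig − N = −58.7 − (−98.60) = 39.90 dB → 39.9 dB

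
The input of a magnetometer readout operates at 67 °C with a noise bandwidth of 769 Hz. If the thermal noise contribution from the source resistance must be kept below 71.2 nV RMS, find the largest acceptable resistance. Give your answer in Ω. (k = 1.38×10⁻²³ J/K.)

T = 67 °C + 273.15 = 340.15 K
Johnson–Nyquist: V_n = √(4kTRB) ⇒ R = V_n² / (4kTB)
4kTB = 4 × 1.38×10⁻²³ × 340.15 × 7.69×10² = 1.44×10⁻¹⁷
R = (7.12×10⁻⁸)² / 1.44×10⁻¹⁷ = 3.51×10² Ω = 351 Ω

351 Ω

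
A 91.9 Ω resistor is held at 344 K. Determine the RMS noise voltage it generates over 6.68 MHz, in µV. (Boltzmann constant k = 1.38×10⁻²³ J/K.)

V_n = √(4kTRB)
4kTRB = 4 × 1.38×10⁻²³ × 344 × 9.19×10¹ × 6.68×10⁶ = 1.17×10⁻¹¹ V²
V_n = √(1.17×10⁻¹¹) = 3.41×10⁻⁶ V = 3.41 µV

3.41 µV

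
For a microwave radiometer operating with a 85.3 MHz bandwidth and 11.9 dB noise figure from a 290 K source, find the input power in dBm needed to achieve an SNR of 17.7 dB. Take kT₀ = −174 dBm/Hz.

Sensitivity = −174 + 10 log₁₀(B) + NF + SNR_min
= −174 + 79.31 + 11.9 + 17.7
= −65.09 dBm → −65.1 dBm

−65.1 dBm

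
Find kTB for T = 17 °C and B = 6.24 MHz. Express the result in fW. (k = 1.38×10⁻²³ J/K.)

25.0 fW

T = 17 °C + 273.15 = 290.15 K
P_n = kTB = 1.38×10⁻²³ × 290.15 × 6.24×10⁶ = 2.50×10⁻¹⁴ W = 25.0 fW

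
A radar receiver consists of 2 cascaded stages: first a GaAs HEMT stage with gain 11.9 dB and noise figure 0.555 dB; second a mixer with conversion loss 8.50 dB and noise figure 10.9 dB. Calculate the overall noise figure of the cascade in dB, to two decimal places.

2.71 dB

Convert to linear (a loss of L dB is a gain of −L dB): F_i = 10^(NF_i/10), G_i = 10^(G_i,dB/10)
  Stage 1: F_1 = 10^(0.555/10) = 1.136, G_1 = 10^(11.9/10) = 15.49
  Stage 2: F_2 = 10^(10.9/10) = 12.30, G_2 = 10^(−8.50/10) = 0.1413
Friis cascade:
  F = 1.136 + (12.30 − 1)/15.49 = 1.866
NF = 10 log₁₀(1.866) = 2.71 dB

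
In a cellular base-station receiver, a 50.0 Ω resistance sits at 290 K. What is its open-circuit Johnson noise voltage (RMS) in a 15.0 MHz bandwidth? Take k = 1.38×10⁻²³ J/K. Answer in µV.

3.46 µV

V_n = √(4kTRB)
4kTRB = 4 × 1.38×10⁻²³ × 290 × 5.00×10¹ × 1.50×10⁷ = 1.20×10⁻¹¹ V²
V_n = √(1.20×10⁻¹¹) = 3.46×10⁻⁶ V = 3.46 µV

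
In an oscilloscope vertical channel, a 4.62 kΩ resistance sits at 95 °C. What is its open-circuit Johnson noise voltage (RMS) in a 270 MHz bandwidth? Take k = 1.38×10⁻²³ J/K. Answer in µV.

T = 95 °C + 273.15 = 368.15 K
V_n = √(4kTRB)
4kTRB = 4 × 1.38×10⁻²³ × 368.15 × 4.62×10³ × 2.70×10⁸ = 2.53×10⁻⁸ V²
V_n = √(2.53×10⁻⁸) = 1.59×10⁻⁴ V = 159 µV

159 µV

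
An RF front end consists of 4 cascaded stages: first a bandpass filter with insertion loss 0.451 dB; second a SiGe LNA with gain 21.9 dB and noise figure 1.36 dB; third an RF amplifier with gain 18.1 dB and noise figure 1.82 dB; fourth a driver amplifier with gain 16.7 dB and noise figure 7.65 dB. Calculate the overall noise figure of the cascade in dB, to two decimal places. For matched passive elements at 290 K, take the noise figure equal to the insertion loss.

1.82 dB

Convert to linear (a loss of L dB is a gain of −L dB): F_i = 10^(NF_i/10), G_i = 10^(G_i,dB/10)
  Stage 1: F_1 = 10^(0.451/10) = 1.109, G_1 = 10^(−0.451/10) = 0.9014
  Stage 2: F_2 = 10^(1.36/10) = 1.368, G_2 = 10^(21.9/10) = 154.9
  Stage 3: F_3 = 10^(1.82/10) = 1.521, G_3 = 10^(18.1/10) = 64.57
  Stage 4: F_4 = 10^(7.65/10) = 5.821, G_4 = 10^(16.7/10) = 46.77
Friis cascade:
  F = 1.109 + (1.368 − 1)/0.9014 + (1.521 − 1)/139.6 + (5.821 − 1)/9014 = 1.522
NF = 10 log₁₀(1.522) = 1.82 dB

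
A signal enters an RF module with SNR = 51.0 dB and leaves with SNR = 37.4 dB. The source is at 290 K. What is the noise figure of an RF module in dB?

NF (dB) = SNR_in(dB) − SNR_out(dB) when the source is at T₀
NF = 51.0 − 37.4 = 13.6 dB

13.6 dB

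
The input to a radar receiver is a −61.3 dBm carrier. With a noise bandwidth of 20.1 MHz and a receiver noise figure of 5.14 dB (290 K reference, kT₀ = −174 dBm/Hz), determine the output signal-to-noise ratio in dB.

34.5 dB

Noise floor: N = −174 + 10 log₁₀(B) + NF
10 log₁₀(2.01×10⁷) = 73.03 dB
N = −174 + 73.03 + 5.14 = −95.83 dBm
SNR = P_sig − N = −61.3 − (−95.83) = 34.53 dB → 34.5 dB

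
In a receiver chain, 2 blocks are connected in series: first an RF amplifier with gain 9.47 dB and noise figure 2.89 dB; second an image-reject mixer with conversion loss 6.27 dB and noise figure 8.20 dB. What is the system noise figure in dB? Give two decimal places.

Convert to linear (a loss of L dB is a gain of −L dB): F_i = 10^(NF_i/10), G_i = 10^(G_i,dB/10)
  Stage 1: F_1 = 10^(2.89/10) = 1.945, G_1 = 10^(9.47/10) = 8.851
  Stage 2: F_2 = 10^(8.20/10) = 6.607, G_2 = 10^(−6.27/10) = 0.2360
Friis cascade:
  F = 1.945 + (6.607 − 1)/8.851 = 2.579
NF = 10 log₁₀(2.579) = 4.11 dB

4.11 dB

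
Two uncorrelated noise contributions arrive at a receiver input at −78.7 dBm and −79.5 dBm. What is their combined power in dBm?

−76.1 dBm

Convert to linear, add, convert back:
P₁ = 1.35×10⁻¹¹ W, P₂ = 1.12×10⁻¹¹ W
P_tot = 2.47×10⁻¹¹ W → 10 log₁₀(P_tot / 10⁻³) = −76.1 dBm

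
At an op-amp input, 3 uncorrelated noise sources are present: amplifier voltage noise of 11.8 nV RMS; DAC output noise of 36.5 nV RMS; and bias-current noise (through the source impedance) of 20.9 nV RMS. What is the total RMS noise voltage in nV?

Uncorrelated sources add in power (mean-square): V_tot = √(ΣV_i²)
V_tot = √[(1.18×10⁻⁸)² + (3.65×10⁻⁸)² + (2.09×10⁻⁸)²] = 4.37×10⁻⁸ V = 43.7 nV

43.7 nV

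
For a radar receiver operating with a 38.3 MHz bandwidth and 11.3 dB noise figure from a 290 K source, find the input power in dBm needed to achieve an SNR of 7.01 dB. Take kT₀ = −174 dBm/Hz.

−79.9 dBm

Sensitivity = −174 + 10 log₁₀(B) + NF + SNR_min
= −174 + 75.83 + 11.3 + 7.01
= −79.86 dBm → −79.9 dBm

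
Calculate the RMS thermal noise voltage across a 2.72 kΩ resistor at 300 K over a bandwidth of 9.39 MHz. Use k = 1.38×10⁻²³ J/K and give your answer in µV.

V_n = √(4kTRB)
4kTRB = 4 × 1.38×10⁻²³ × 300 × 2.72×10³ × 9.39×10⁶ = 4.23×10⁻¹⁰ V²
V_n = √(4.23×10⁻¹⁰) = 2.06×10⁻⁵ V = 20.6 µV

20.6 µV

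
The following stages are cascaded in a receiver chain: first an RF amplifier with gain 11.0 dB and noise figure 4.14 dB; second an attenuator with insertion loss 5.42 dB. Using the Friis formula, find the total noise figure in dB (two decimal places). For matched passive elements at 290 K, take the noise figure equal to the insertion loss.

4.46 dB

Convert to linear (a loss of L dB is a gain of −L dB): F_i = 10^(NF_i/10), G_i = 10^(G_i,dB/10)
  Stage 1: F_1 = 10^(4.14/10) = 2.594, G_1 = 10^(11.0/10) = 12.59
  Stage 2: F_2 = 10^(5.42/10) = 3.483, G_2 = 10^(−5.42/10) = 0.2871
Friis cascade:
  F = 2.594 + (3.483 − 1)/12.59 = 2.791
NF = 10 log₁₀(2.791) = 4.46 dB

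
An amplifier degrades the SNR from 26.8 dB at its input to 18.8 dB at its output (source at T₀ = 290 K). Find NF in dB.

8.0 dB

NF (dB) = SNR_in(dB) − SNR_out(dB) when the source is at T₀
NF = 26.8 − 18.8 = 8.0 dB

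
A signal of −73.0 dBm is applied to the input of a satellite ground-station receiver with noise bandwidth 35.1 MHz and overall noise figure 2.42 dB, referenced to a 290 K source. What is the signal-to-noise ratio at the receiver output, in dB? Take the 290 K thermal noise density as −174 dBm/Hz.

Noise floor: N = −174 + 10 log₁₀(B) + NF
10 log₁₀(3.51×10⁷) = 75.45 dB
N = −174 + 75.45 + 2.42 = −96.13 dBm
SNR = P_sig − N = −73.0 − (−96.13) = 23.13 dB → 23.1 dB

23.1 dB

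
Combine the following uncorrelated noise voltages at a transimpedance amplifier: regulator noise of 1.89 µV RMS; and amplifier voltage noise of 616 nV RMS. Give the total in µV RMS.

1.99 µV

Uncorrelated sources add in power (mean-square): V_tot = √(ΣV_i²)
V_tot = √[(1.89×10⁻⁶)² + (6.16×10⁻⁷)²] = 1.99×10⁻⁶ V = 1.99 µV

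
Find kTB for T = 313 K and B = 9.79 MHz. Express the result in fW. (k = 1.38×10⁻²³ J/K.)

42.3 fW

P_n = kTB = 1.38×10⁻²³ × 313 × 9.79×10⁶ = 4.23×10⁻¹⁴ W = 42.3 fW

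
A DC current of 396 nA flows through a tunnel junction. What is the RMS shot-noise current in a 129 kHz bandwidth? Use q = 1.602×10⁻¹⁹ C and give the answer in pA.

128 pA

I_n = √(2qI·B)
2qI·B = 2 × 1.602×10⁻¹⁹ × 3.96×10⁻⁷ × 1.29×10⁵ = 1.64×10⁻²⁰ A²
I_n = √(1.64×10⁻²⁰) = 1.28×10⁻¹⁰ A = 128 pA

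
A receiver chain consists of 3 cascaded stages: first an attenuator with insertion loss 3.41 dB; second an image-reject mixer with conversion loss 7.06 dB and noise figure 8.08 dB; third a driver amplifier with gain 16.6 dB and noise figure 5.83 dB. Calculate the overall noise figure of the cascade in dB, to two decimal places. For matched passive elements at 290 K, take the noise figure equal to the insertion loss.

Convert to linear (a loss of L dB is a gain of −L dB): F_i = 10^(NF_i/10), G_i = 10^(G_i,dB/10)
  Stage 1: F_1 = 10^(3.41/10) = 2.193, G_1 = 10^(−3.41/10) = 0.4560
  Stage 2: F_2 = 10^(8.08/10) = 6.427, G_2 = 10^(−7.06/10) = 0.1968
  Stage 3: F_3 = 10^(5.83/10) = 3.828, G_3 = 10^(16.6/10) = 45.71
Friis cascade:
  F = 2.193 + (6.427 − 1)/0.4560 + (3.828 − 1)/0.08974 = 45.61
NF = 10 log₁₀(45.61) = 16.59 dB

16.59 dB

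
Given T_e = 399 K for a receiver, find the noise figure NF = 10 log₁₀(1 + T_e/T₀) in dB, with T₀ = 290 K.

F = 1 + T_e/T₀ = 1 + 399/290 = 2.37586
NF = 10 log₁₀(2.37586) = 3.76 dB

3.76 dB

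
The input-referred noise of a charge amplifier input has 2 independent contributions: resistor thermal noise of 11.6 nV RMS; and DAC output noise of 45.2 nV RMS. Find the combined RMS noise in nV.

46.7 nV

Uncorrelated sources add in power (mean-square): V_tot = √(ΣV_i²)
V_tot = √[(1.16×10⁻⁸)² + (4.52×10⁻⁸)²] = 4.67×10⁻⁸ V = 46.7 nV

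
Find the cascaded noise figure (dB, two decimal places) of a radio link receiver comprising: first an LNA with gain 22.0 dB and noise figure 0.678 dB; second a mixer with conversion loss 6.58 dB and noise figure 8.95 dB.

0.84 dB

Convert to linear (a loss of L dB is a gain of −L dB): F_i = 10^(NF_i/10), G_i = 10^(G_i,dB/10)
  Stage 1: F_1 = 10^(0.678/10) = 1.169, G_1 = 10^(22.0/10) = 158.5
  Stage 2: F_2 = 10^(8.95/10) = 7.852, G_2 = 10^(−6.58/10) = 0.2198
Friis cascade:
  F = 1.169 + (7.852 − 1)/158.5 = 1.212
NF = 10 log₁₀(1.212) = 0.84 dB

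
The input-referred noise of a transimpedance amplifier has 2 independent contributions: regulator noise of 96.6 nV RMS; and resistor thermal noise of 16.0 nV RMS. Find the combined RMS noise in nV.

97.9 nV

Uncorrelated sources add in power (mean-square): V_tot = √(ΣV_i²)
V_tot = √[(9.66×10⁻⁸)² + (1.60×10⁻⁸)²] = 9.79×10⁻⁸ V = 97.9 nV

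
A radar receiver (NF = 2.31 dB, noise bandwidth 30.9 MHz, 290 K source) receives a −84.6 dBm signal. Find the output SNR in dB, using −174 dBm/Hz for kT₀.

Noise floor: N = −174 + 10 log₁₀(B) + NF
10 log₁₀(3.09×10⁷) = 74.9 dB
N = −174 + 74.9 + 2.31 = −96.79 dBm
SNR = P_sig − N = −84.6 − (−96.79) = 12.19 dB → 12.2 dB

12.2 dB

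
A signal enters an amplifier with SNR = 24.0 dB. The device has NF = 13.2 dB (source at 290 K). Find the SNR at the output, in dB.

10.8 dB

By definition F = SNR_in/SNR_out, so in dB: SNR_out = SNR_in − NF
SNR_out = 24.0 − 13.2 = 10.8 dB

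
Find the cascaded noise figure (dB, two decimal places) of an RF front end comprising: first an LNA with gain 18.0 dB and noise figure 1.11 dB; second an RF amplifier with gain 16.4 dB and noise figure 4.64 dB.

Convert to linear (a loss of L dB is a gain of −L dB): F_i = 10^(NF_i/10), G_i = 10^(G_i,dB/10)
  Stage 1: F_1 = 10^(1.11/10) = 1.291, G_1 = 10^(18.0/10) = 63.10
  Stage 2: F_2 = 10^(4.64/10) = 2.911, G_2 = 10^(16.4/10) = 43.65
Friis cascade:
  F = 1.291 + (2.911 − 1)/63.10 = 1.322
NF = 10 log₁₀(1.322) = 1.21 dB

1.21 dB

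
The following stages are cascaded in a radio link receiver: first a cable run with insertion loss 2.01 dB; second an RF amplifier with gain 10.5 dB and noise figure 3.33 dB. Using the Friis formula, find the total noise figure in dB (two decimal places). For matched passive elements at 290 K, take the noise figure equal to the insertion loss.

Convert to linear (a loss of L dB is a gain of −L dB): F_i = 10^(NF_i/10), G_i = 10^(G_i,dB/10)
  Stage 1: F_1 = 10^(2.01/10) = 1.589, G_1 = 10^(−2.01/10) = 0.6295
  Stage 2: F_2 = 10^(3.33/10) = 2.153, G_2 = 10^(10.5/10) = 11.22
Friis cascade:
  F = 1.589 + (2.153 − 1)/0.6295 = 3.420
NF = 10 log₁₀(3.420) = 5.34 dB

5.34 dB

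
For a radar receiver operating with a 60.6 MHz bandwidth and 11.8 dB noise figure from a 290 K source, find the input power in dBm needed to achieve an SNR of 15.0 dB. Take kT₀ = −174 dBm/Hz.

Sensitivity = −174 + 10 log₁₀(B) + NF + SNR_min
= −174 + 77.82 + 11.8 + 15.0
= −69.38 dBm → −69.4 dBm

−69.4 dBm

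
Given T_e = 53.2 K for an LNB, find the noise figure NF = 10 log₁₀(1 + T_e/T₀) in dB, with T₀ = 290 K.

0.731 dB

F = 1 + T_e/T₀ = 1 + 53.2/290 = 1.18345
NF = 10 log₁₀(1.18345) = 0.731 dB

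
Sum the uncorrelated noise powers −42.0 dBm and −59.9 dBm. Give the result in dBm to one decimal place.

Convert to linear, add, convert back:
P₁ = 6.31×10⁻⁸ W, P₂ = 1.02×10⁻⁹ W
P_tot = 6.41×10⁻⁸ W → 10 log₁₀(P_tot / 10⁻³) = −41.9 dBm

−41.9 dBm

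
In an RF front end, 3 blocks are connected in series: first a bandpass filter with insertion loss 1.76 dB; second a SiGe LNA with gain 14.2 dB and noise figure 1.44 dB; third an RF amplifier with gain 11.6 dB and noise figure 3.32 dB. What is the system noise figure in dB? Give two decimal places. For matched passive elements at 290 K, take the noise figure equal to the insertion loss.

Convert to linear (a loss of L dB is a gain of −L dB): F_i = 10^(NF_i/10), G_i = 10^(G_i,dB/10)
  Stage 1: F_1 = 10^(1.76/10) = 1.500, G_1 = 10^(−1.76/10) = 0.6668
  Stage 2: F_2 = 10^(1.44/10) = 1.393, G_2 = 10^(14.2/10) = 26.30
  Stage 3: F_3 = 10^(3.32/10) = 2.148, G_3 = 10^(11.6/10) = 14.45
Friis cascade:
  F = 1.500 + (1.393 − 1)/0.6668 + (2.148 − 1)/17.54 = 2.155
NF = 10 log₁₀(2.155) = 3.33 dB

3.33 dB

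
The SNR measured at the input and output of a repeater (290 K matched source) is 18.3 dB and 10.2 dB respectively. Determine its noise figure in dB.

NF (dB) = SNR_in(dB) − SNR_out(dB) when the source is at T₀
NF = 18.3 − 10.2 = 8.1 dB

8.1 dB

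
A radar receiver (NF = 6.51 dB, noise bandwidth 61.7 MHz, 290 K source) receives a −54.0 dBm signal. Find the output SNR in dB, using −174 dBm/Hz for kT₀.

35.6 dB

Noise floor: N = −174 + 10 log₁₀(B) + NF
10 log₁₀(6.17×10⁷) = 77.9 dB
N = −174 + 77.9 + 6.51 = −89.59 dBm
SNR = P_sig − N = −54.0 − (−89.59) = 35.59 dB → 35.6 dB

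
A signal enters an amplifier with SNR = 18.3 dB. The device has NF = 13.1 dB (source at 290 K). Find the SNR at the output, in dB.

5.2 dB

By definition F = SNR_in/SNR_out, so in dB: SNR_out = SNR_in − NF
SNR_out = 18.3 − 13.1 = 5.2 dB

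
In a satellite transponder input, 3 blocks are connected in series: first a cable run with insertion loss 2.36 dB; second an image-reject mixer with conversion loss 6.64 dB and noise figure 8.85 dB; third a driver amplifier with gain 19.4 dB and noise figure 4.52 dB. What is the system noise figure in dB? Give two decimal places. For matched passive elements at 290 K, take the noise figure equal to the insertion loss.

Convert to linear (a loss of L dB is a gain of −L dB): F_i = 10^(NF_i/10), G_i = 10^(G_i,dB/10)
  Stage 1: F_1 = 10^(2.36/10) = 1.722, G_1 = 10^(−2.36/10) = 0.5808
  Stage 2: F_2 = 10^(8.85/10) = 7.674, G_2 = 10^(−6.64/10) = 0.2168
  Stage 3: F_3 = 10^(4.52/10) = 2.831, G_3 = 10^(19.4/10) = 87.10
Friis cascade:
  F = 1.722 + (7.674 − 1)/0.5808 + (2.831 − 1)/0.1259 = 27.76
NF = 10 log₁₀(27.76) = 14.43 dB

14.43 dB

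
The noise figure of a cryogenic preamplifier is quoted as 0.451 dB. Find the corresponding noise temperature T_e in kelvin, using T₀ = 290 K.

F = 10^(0.451/10) = 1.10943
T_e = (F − 1)·T₀ = (1.10943 − 1) × 290 = 31.7 K

31.7 K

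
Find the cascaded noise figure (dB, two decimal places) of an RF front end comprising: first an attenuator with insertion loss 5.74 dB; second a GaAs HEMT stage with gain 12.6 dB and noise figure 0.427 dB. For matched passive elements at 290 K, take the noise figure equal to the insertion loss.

Convert to linear (a loss of L dB is a gain of −L dB): F_i = 10^(NF_i/10), G_i = 10^(G_i,dB/10)
  Stage 1: F_1 = 10^(5.74/10) = 3.750, G_1 = 10^(−5.74/10) = 0.2667
  Stage 2: F_2 = 10^(0.427/10) = 1.103, G_2 = 10^(12.6/10) = 18.20
Friis cascade:
  F = 3.750 + (1.103 − 1)/0.2667 = 4.137
NF = 10 log₁₀(4.137) = 6.17 dB

6.17 dB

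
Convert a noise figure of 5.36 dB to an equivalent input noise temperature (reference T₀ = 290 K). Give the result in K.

706 K

F = 10^(5.36/10) = 3.43558
T_e = (F − 1)·T₀ = (3.43558 − 1) × 290 = 706 K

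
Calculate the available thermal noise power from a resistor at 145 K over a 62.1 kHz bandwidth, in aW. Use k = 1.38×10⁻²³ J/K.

124 aW

P_n = kTB = 1.38×10⁻²³ × 145 × 6.21×10⁴ = 1.24×10⁻¹⁶ W = 124 aW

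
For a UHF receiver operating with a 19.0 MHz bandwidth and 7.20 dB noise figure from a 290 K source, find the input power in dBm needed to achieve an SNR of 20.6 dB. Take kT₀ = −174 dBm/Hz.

Sensitivity = −174 + 10 log₁₀(B) + NF + SNR_min
= −174 + 72.79 + 7.20 + 20.6
= −73.41 dBm → −73.4 dBm

−73.4 dBm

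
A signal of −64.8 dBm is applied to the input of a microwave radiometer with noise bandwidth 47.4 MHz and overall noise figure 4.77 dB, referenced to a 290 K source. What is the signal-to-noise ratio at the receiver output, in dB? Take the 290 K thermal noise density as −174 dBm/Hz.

27.7 dB

Noise floor: N = −174 + 10 log₁₀(B) + NF
10 log₁₀(4.74×10⁷) = 76.76 dB
N = −174 + 76.76 + 4.77 = −92.47 dBm
SNR = P_sig − N = −64.8 − (−92.47) = 27.67 dB → 27.7 dB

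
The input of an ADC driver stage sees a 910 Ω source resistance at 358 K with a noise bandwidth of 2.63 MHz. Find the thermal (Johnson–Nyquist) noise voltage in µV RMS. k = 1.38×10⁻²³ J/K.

6.88 µV

V_n = √(4kTRB)
4kTRB = 4 × 1.38×10⁻²³ × 358 × 9.10×10² × 2.63×10⁶ = 4.73×10⁻¹¹ V²
V_n = √(4.73×10⁻¹¹) = 6.88×10⁻⁶ V = 6.88 µV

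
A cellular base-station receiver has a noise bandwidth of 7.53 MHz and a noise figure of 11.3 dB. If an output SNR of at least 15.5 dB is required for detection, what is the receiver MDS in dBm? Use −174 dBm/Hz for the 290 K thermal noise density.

−78.4 dBm

Sensitivity = −174 + 10 log₁₀(B) + NF + SNR_min
= −174 + 68.77 + 11.3 + 15.5
= −78.43 dBm → −78.4 dBm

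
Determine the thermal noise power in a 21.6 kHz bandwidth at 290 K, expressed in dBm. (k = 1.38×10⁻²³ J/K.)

P_n = kTB = 1.38×10⁻²³ × 290 × 2.16×10⁴ = 8.64×10⁻¹⁷ W
In dBm: 10 log₁₀(8.64×10⁻¹⁷ / 10⁻³) = −130.6 dBm

−130.6 dBm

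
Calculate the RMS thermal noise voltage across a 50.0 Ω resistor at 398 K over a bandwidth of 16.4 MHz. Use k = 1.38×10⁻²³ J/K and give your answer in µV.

4.24 µV

V_n = √(4kTRB)
4kTRB = 4 × 1.38×10⁻²³ × 398 × 5.00×10¹ × 1.64×10⁷ = 1.80×10⁻¹¹ V²
V_n = √(1.80×10⁻¹¹) = 4.24×10⁻⁶ V = 4.24 µV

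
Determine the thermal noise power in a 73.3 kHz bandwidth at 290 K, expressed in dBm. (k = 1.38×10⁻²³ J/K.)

P_n = kTB = 1.38×10⁻²³ × 290 × 7.33×10⁴ = 2.93×10⁻¹⁶ W
In dBm: 10 log₁₀(2.93×10⁻¹⁶ / 10⁻³) = −125.3 dBm

−125.3 dBm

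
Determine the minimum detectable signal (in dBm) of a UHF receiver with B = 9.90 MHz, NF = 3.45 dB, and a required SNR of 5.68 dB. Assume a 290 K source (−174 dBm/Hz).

Sensitivity = −174 + 10 log₁₀(B) + NF + SNR_min
= −174 + 69.96 + 3.45 + 5.68
= −94.91 dBm → −94.9 dBm

−94.9 dBm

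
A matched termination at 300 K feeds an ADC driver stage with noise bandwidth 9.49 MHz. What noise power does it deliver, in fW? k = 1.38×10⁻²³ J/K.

39.3 fW

P_n = kTB = 1.38×10⁻²³ × 300 × 9.49×10⁶ = 3.93×10⁻¹⁴ W = 39.3 fW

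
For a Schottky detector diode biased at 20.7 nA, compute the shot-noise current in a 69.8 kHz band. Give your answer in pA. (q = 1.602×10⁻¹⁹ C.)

21.5 pA

I_n = √(2qI·B)
2qI·B = 2 × 1.602×10⁻¹⁹ × 2.07×10⁻⁸ × 6.98×10⁴ = 4.63×10⁻²² A²
I_n = √(4.63×10⁻²²) = 2.15×10⁻¹¹ A = 21.5 pA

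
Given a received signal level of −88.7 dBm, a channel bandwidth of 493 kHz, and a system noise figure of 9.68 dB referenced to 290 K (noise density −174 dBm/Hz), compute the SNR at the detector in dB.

Noise floor: N = −174 + 10 log₁₀(B) + NF
10 log₁₀(4.93×10⁵) = 56.93 dB
N = −174 + 56.93 + 9.68 = −107.39 dBm
SNR = P_sig − N = −88.7 − (−107.39) = 18.69 dB → 18.7 dB

18.7 dB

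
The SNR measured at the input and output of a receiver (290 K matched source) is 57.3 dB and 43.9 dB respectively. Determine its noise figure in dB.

NF (dB) = SNR_in(dB) − SNR_out(dB) when the source is at T₀
NF = 57.3 − 43.9 = 13.4 dB

13.4 dB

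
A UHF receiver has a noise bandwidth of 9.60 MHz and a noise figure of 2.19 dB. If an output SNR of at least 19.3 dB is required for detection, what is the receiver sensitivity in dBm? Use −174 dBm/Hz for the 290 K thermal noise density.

Sensitivity = −174 + 10 log₁₀(B) + NF + SNR_min
= −174 + 69.82 + 2.19 + 19.3
= −82.69 dBm → −82.7 dBm

−82.7 dBm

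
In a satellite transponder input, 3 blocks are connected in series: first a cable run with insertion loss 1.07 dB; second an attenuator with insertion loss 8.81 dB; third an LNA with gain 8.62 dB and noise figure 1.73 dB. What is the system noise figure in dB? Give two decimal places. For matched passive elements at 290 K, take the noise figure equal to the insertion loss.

Convert to linear (a loss of L dB is a gain of −L dB): F_i = 10^(NF_i/10), G_i = 10^(G_i,dB/10)
  Stage 1: F_1 = 10^(1.07/10) = 1.279, G_1 = 10^(−1.07/10) = 0.7816
  Stage 2: F_2 = 10^(8.81/10) = 7.603, G_2 = 10^(−8.81/10) = 0.1315
  Stage 3: F_3 = 10^(1.73/10) = 1.489, G_3 = 10^(8.62/10) = 7.278
Friis cascade:
  F = 1.279 + (7.603 − 1)/0.7816 + (1.489 − 1)/0.1028 = 14.49
NF = 10 log₁₀(14.49) = 11.61 dB

11.61 dB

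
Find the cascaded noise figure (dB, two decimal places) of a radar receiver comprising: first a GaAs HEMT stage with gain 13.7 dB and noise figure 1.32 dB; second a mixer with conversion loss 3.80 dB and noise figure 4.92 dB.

Convert to linear (a loss of L dB is a gain of −L dB): F_i = 10^(NF_i/10), G_i = 10^(G_i,dB/10)
  Stage 1: F_1 = 10^(1.32/10) = 1.355, G_1 = 10^(13.7/10) = 23.44
  Stage 2: F_2 = 10^(4.92/10) = 3.105, G_2 = 10^(−3.80/10) = 0.4169
Friis cascade:
  F = 1.355 + (3.105 − 1)/23.44 = 1.445
NF = 10 log₁₀(1.445) = 1.60 dB

1.60 dB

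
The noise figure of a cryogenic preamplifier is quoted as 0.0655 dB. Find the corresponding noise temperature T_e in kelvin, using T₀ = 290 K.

F = 10^(0.0655/10) = 1.0152
T_e = (F − 1)·T₀ = (1.0152 − 1) × 290 = 4.41 K

4.41 K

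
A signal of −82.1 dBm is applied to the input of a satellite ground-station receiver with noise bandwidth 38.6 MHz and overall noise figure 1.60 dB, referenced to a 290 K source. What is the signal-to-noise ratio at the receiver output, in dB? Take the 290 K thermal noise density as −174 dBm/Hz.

14.4 dB

Noise floor: N = −174 + 10 log₁₀(B) + NF
10 log₁₀(3.86×10⁷) = 75.87 dB
N = −174 + 75.87 + 1.60 = −96.53 dBm
SNR = P_sig − N = −82.1 − (−96.53) = 14.43 dB → 14.4 dB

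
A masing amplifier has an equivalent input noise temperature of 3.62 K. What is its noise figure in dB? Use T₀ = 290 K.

F = 1 + T_e/T₀ = 1 + 3.62/290 = 1.01248
NF = 10 log₁₀(1.01248) = 0.054 dB

0.054 dB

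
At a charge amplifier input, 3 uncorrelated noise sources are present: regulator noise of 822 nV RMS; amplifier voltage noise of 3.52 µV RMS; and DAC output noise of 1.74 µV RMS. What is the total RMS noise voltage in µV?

4.01 µV

Uncorrelated sources add in power (mean-square): V_tot = √(ΣV_i²)
V_tot = √[(8.22×10⁻⁷)² + (3.52×10⁻⁶)² + (1.74×10⁻⁶)²] = 4.01×10⁻⁶ V = 4.01 µV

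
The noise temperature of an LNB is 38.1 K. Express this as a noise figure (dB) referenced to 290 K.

0.536 dB

F = 1 + T_e/T₀ = 1 + 38.1/290 = 1.13138
NF = 10 log₁₀(1.13138) = 0.536 dB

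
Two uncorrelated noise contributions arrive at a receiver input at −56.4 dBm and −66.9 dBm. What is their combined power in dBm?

Convert to linear, add, convert back:
P₁ = 2.29×10⁻⁹ W, P₂ = 2.04×10⁻¹⁰ W
P_tot = 2.50×10⁻⁹ W → 10 log₁₀(P_tot / 10⁻³) = −56.0 dBm

−56.0 dBm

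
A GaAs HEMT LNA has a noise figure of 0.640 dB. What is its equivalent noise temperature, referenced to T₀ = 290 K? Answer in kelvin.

46.0 K

F = 10^(0.640/10) = 1.15878
T_e = (F − 1)·T₀ = (1.15878 − 1) × 290 = 46.0 K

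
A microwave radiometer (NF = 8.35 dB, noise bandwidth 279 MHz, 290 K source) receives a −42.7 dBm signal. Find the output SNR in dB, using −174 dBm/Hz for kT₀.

38.5 dB

Noise floor: N = −174 + 10 log₁₀(B) + NF
10 log₁₀(2.79×10⁸) = 84.46 dB
N = −174 + 84.46 + 8.35 = −81.19 dBm
SNR = P_sig − N = −42.7 − (−81.19) = 38.49 dB → 38.5 dB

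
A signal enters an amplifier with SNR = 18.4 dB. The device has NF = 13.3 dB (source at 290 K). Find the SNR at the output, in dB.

By definition F = SNR_in/SNR_out, so in dB: SNR_out = SNR_in − NF
SNR_out = 18.4 − 13.3 = 5.1 dB

5.1 dB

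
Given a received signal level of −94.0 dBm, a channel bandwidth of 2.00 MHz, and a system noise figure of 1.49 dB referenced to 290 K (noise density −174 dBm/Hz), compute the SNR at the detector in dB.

Noise floor: N = −174 + 10 log₁₀(B) + NF
10 log₁₀(2.00×10⁶) = 63.01 dB
N = −174 + 63.01 + 1.49 = −109.50 dBm
SNR = P_sig − N = −94.0 − (−109.50) = 15.50 dB → 15.5 dB

15.5 dB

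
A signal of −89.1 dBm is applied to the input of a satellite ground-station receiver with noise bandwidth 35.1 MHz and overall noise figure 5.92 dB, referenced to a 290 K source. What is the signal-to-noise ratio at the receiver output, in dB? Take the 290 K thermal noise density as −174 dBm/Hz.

3.5 dB

Noise floor: N = −174 + 10 log₁₀(B) + NF
10 log₁₀(3.51×10⁷) = 75.45 dB
N = −174 + 75.45 + 5.92 = −92.63 dBm
SNR = P_sig − N = −89.1 − (−92.63) = 3.53 dB → 3.5 dB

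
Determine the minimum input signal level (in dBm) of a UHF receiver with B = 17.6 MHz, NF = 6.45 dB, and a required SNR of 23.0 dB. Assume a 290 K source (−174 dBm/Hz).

Sensitivity = −174 + 10 log₁₀(B) + NF + SNR_min
= −174 + 72.46 + 6.45 + 23.0
= −72.09 dBm → −72.1 dBm

−72.1 dBm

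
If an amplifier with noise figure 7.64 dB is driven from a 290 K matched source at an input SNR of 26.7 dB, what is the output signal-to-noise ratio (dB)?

By definition F = SNR_in/SNR_out, so in dB: SNR_out = SNR_in − NF
SNR_out = 26.7 − 7.64 = 19.06 dB

19.06 dB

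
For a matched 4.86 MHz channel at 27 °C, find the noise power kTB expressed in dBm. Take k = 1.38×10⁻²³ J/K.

T = 27 °C + 273.15 = 300.15 K
P_n = kTB = 1.38×10⁻²³ × 300.15 × 4.86×10⁶ = 2.01×10⁻¹⁴ W
In dBm: 10 log₁₀(2.01×10⁻¹⁴ / 10⁻³) = −107.0 dBm

−107.0 dBm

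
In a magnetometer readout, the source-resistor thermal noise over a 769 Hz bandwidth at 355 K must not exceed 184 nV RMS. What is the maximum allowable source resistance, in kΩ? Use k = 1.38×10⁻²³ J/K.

Johnson–Nyquist: V_n = √(4kTRB) ⇒ R = V_n² / (4kTB)
4kTB = 4 × 1.38×10⁻²³ × 355 × 7.69×10² = 1.51×10⁻¹⁷
R = (1.84×10⁻⁷)² / 1.51×10⁻¹⁷ = 2.25×10³ Ω = 2.25 kΩ

2.25 kΩ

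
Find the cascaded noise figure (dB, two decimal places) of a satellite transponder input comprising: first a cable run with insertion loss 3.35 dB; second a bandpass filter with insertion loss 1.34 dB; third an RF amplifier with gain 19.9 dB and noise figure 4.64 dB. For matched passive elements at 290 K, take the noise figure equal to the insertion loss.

9.33 dB

Convert to linear (a loss of L dB is a gain of −L dB): F_i = 10^(NF_i/10), G_i = 10^(G_i,dB/10)
  Stage 1: F_1 = 10^(3.35/10) = 2.163, G_1 = 10^(−3.35/10) = 0.4624
  Stage 2: F_2 = 10^(1.34/10) = 1.361, G_2 = 10^(−1.34/10) = 0.7345
  Stage 3: F_3 = 10^(4.64/10) = 2.911, G_3 = 10^(19.9/10) = 97.72
Friis cascade:
  F = 2.163 + (1.361 − 1)/0.4624 + (2.911 − 1)/0.3396 = 8.570
NF = 10 log₁₀(8.570) = 9.33 dB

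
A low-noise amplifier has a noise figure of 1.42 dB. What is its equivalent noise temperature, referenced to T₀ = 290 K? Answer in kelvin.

F = 10^(1.42/10) = 1.38676
T_e = (F − 1)·T₀ = (1.38676 − 1) × 290 = 112 K

112 K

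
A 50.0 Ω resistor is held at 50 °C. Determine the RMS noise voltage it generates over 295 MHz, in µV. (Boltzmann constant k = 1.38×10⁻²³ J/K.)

16.2 µV

T = 50 °C + 273.15 = 323.15 K
V_n = √(4kTRB)
4kTRB = 4 × 1.38×10⁻²³ × 323.15 × 5.00×10¹ × 2.95×10⁸ = 2.63×10⁻¹⁰ V²
V_n = √(2.63×10⁻¹⁰) = 1.62×10⁻⁵ V = 16.2 µV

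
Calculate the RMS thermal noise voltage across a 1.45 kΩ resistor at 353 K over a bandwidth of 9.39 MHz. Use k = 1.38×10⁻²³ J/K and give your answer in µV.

V_n = √(4kTRB)
4kTRB = 4 × 1.38×10⁻²³ × 353 × 1.45×10³ × 9.39×10⁶ = 2.65×10⁻¹⁰ V²
V_n = √(2.65×10⁻¹⁰) = 1.63×10⁻⁵ V = 16.3 µV

16.3 µV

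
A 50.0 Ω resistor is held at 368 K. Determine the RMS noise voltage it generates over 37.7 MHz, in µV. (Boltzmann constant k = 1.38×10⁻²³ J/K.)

6.19 µV

V_n = √(4kTRB)
4kTRB = 4 × 1.38×10⁻²³ × 368 × 5.00×10¹ × 3.77×10⁷ = 3.83×10⁻¹¹ V²
V_n = √(3.83×10⁻¹¹) = 6.19×10⁻⁶ V = 6.19 µV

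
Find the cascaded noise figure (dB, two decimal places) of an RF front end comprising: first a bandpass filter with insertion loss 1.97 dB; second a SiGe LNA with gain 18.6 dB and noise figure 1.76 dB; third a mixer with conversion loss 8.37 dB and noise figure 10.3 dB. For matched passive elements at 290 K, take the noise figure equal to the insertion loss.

Convert to linear (a loss of L dB is a gain of −L dB): F_i = 10^(NF_i/10), G_i = 10^(G_i,dB/10)
  Stage 1: F_1 = 10^(1.97/10) = 1.574, G_1 = 10^(−1.97/10) = 0.6353
  Stage 2: F_2 = 10^(1.76/10) = 1.500, G_2 = 10^(18.6/10) = 72.44
  Stage 3: F_3 = 10^(10.3/10) = 10.72, G_3 = 10^(−8.37/10) = 0.1455
Friis cascade:
  F = 1.574 + (1.500 − 1)/0.6353 + (10.72 − 1)/46.03 = 2.572
NF = 10 log₁₀(2.572) = 4.10 dB

4.10 dB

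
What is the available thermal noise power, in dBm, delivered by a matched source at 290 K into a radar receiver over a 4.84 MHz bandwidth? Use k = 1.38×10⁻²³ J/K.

−107.1 dBm

P_n = kTB = 1.38×10⁻²³ × 290 × 4.84×10⁶ = 1.94×10⁻¹⁴ W
In dBm: 10 log₁₀(1.94×10⁻¹⁴ / 10⁻³) = −107.1 dBm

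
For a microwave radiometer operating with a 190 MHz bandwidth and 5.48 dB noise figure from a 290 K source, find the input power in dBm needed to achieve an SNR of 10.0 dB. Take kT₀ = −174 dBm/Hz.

−75.7 dBm

Sensitivity = −174 + 10 log₁₀(B) + NF + SNR_min
= −174 + 82.79 + 5.48 + 10.0
= −75.73 dBm → −75.7 dBm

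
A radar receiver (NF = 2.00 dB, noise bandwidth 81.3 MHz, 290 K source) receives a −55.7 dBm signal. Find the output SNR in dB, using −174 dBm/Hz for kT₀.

37.2 dB

Noise floor: N = −174 + 10 log₁₀(B) + NF
10 log₁₀(8.13×10⁷) = 79.1 dB
N = −174 + 79.1 + 2.00 = −92.90 dBm
SNR = P_sig − N = −55.7 − (−92.90) = 37.20 dB → 37.2 dB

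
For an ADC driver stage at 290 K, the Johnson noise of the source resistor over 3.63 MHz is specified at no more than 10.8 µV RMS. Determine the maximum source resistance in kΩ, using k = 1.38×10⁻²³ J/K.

2.01 kΩ

Johnson–Nyquist: V_n = √(4kTRB) ⇒ R = V_n² / (4kTB)
4kTB = 4 × 1.38×10⁻²³ × 290 × 3.63×10⁶ = 5.81×10⁻¹⁴
R = (1.08×10⁻⁵)² / 5.81×10⁻¹⁴ = 2.01×10³ Ω = 2.01 kΩ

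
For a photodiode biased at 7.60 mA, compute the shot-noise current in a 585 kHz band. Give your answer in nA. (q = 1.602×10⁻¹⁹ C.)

37.7 nA

I_n = √(2qI·B)
2qI·B = 2 × 1.602×10⁻¹⁹ × 7.60×10⁻³ × 5.85×10⁵ = 1.42×10⁻¹⁵ A²
I_n = √(1.42×10⁻¹⁵) = 3.77×10⁻⁸ A = 37.7 nA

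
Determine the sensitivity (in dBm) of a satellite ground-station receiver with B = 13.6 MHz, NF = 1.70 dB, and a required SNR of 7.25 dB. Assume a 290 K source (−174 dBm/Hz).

−93.7 dBm

Sensitivity = −174 + 10 log₁₀(B) + NF + SNR_min
= −174 + 71.34 + 1.70 + 7.25
= −93.71 dBm → −93.7 dBm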